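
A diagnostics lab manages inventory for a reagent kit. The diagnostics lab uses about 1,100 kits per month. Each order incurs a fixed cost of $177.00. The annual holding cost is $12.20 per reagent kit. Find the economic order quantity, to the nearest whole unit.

Annual demand D = 1,100 × 12 = 13,200.
EOQ = √(2DS / H) = √(2 × 13,200 × 177 / 12.2).
= √(4,672,800 / 12.2) = √383,016.3934 ≈ 618.883.

Q* ≈ 619 kits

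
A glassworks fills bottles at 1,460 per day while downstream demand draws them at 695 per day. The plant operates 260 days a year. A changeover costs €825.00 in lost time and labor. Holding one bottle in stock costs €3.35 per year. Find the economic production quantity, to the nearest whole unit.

Annual demand D = 695 × 260 = 180,700.
Production build-up factor (1 − d/p) = 1 − 695/1,460 = 0.5240.
Q* = √(2DS / (H(1 − d/p))) = √(2 × 180,700 × 825 / (3.35 × 0.5240)).
= √(298,155,000 / 1.7553) ≈ 13032.999.

Q* ≈ 13,033 bottles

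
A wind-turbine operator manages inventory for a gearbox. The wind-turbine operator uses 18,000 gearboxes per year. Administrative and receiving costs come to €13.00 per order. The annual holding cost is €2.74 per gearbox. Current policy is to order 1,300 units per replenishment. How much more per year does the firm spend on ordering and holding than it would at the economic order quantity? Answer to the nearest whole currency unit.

EOQ = √(2DS/H) = √(2 × 18,000 × 13 / 2.74) ≈ 413.28.
Cost at Q* = (D/Q*)S + (Q*/2)H = √(2DSH) ≈ €1,132.40.
Cost at Q = 1,300: (18,000/1,300)×13 + (1,300/2)×2.74 = €180.00 + €1,781.00 = €1,961.00.
Excess = €1,961.00 − €1,132.40 = €828.60.

Extra cost ≈ €829 per year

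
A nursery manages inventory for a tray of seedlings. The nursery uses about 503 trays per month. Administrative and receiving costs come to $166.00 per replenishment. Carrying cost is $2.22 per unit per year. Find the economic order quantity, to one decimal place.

Q* ≈ 950.1 trays

Annual demand D = 503 × 12 = 6,036.
EOQ = √(2DS / H) = √(2 × 6,036 × 166 / 2.22).
= √(2,003,952 / 2.22) = √902,681.0811 ≈ 950.095.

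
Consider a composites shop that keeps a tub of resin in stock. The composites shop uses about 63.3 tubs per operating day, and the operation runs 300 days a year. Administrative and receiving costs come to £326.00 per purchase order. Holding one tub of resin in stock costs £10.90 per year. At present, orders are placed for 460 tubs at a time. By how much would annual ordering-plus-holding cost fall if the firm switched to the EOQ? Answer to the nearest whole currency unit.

Extra cost ≈ £4,348 per year

Annual demand D = 63.3 × 300 = 18,990.
EOQ = √(2DS/H) = √(2 × 18,990 × 326 / 10.9) ≈ 1065.79.
Cost at Q* = (D/Q*)S + (Q*/2)H = √(2DSH) ≈ £11,617.15.
Cost at Q = 460: (18,990/460)×326 + (460/2)×10.9 = £13,458.13 + £2,507.00 = £15,965.13.
Excess = £15,965.13 − £11,617.15 = £4,347.98.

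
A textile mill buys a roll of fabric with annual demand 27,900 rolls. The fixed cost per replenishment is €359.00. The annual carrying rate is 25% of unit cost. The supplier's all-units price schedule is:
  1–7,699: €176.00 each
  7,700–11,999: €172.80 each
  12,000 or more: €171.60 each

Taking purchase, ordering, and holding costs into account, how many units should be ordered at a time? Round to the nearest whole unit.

Q* ≈ 675 rolls

Holding cost per unit per year at price C is H = 0.25·C.
Evaluate total cost at each tier's feasible EOQ or, if the EOQ is below the tier, at the tier's minimum quantity.
EOQ at €176.00 = 674.7 (feasible in tier 1): TC = 27,900×€176.00 + (27,900/674.7)×359 + (674.7/2)×0.25×€176.00 = €4,940,088.66.
EOQ at €172.80 = 681.0 < 7700, so use break Q=7700: TC = 27,900×€172.80 + (27,900/7700.0)×359 + (7700.0/2)×0.25×€172.80 = €4,988,740.79.
EOQ at €171.60 = 683.3 < 12000, so use break Q=12000: TC = 27,900×€171.60 + (27,900/12000.0)×359 + (12000.0/2)×0.25×€171.60 = €5,045,874.67.
Lowest total cost is €4,940,088.66 at Q = 674.7.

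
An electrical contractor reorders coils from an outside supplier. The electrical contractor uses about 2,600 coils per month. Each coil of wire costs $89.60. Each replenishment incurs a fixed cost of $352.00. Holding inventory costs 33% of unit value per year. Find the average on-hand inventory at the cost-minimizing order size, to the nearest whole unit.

Average inventory ≈ 431 coils

Annual demand D = 2,600 × 12 = 31,200.
Holding cost H = 0.33 × $89.60 = $29.5680 per unit per year.
The optimal lot size = √(2DS/H) = √(2 × 31,200 × 352 / 29.568) ≈ 861.89.
Average inventory = Q*/2 ≈ 861.89 / 2 = 430.946.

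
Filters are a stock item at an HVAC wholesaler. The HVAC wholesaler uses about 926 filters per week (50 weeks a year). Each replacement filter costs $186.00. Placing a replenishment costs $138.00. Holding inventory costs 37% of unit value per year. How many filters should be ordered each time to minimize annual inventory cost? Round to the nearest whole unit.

Q* ≈ 431 filters

Annual demand D = 926 × 50 = 46,300.
Holding cost H = 0.37 × $186.00 = $68.8200 per unit per year.
EOQ = √(2DS / H) = √(2 × 46,300 × 138 / 68.82).
= √(12,778,800 / 68.82) = √185,684.3941 ≈ 430.911.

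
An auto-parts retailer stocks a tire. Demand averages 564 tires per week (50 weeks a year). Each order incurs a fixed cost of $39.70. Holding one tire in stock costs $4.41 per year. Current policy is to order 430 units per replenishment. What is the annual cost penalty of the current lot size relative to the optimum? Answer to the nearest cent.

Extra cost ≈ $409.38 per year

Annual demand D = 564 × 50 = 28,200.
EOQ = √(2DS/H) = √(2 × 28,200 × 39.7 / 4.41) ≈ 712.55.
Cost at Q* = (D/Q*)S + (Q*/2)H = √(2DSH) ≈ $3,142.35.
Cost at Q = 430: (28,200/430)×39.7 + (430/2)×4.41 = $2,603.58 + $948.15 = $3,551.73.
Excess = $3,551.73 − $3,142.35 = $409.38.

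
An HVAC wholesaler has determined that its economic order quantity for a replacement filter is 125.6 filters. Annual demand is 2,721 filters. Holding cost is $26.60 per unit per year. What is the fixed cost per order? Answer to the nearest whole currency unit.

Squaring Q* = √(2DS/H) gives Q*² = 2DS/H.
From Q* = √(2DS/H): S = Q*²H / (2D) = 125.6² × 26.6 / (2 × 2,721) = 77.1085.

S ≈ $77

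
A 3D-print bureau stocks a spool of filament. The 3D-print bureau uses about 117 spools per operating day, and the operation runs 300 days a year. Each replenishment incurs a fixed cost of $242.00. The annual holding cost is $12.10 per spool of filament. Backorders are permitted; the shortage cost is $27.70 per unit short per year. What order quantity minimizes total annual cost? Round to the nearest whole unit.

Annual demand D = 117 × 300 = 35,100.
With planned backorders, Q* = √(2DS/H) · √((H+B)/B).
√(2DS/H) = √(2 × 35,100 × 242 / 12.1) = 1184.905.
√((H+B)/B) = √((12.1+27.7)/27.7) = 1.1987.
Q* ≈ 1420.317.

Q* ≈ 1,420 spools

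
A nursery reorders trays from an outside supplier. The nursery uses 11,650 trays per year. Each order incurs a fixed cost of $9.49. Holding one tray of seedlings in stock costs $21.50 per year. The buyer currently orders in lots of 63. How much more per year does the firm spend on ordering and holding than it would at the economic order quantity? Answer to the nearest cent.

Extra cost ≈ $251.78 per year

EOQ = √(2DS/H) = √(2 × 11,650 × 9.49 / 21.5) ≈ 101.41.
Cost at Q* = (D/Q*)S + (Q*/2)H = √(2DSH) ≈ $2,180.37.
Cost at Q = 63: (11,650/63)×9.49 + (63/2)×21.5 = $1,754.90 + $677.25 = $2,432.15.
Excess = $2,432.15 − $2,180.37 = $251.78.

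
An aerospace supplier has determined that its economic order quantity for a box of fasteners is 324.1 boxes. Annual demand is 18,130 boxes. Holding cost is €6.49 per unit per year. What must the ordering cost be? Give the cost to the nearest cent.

S ≈ €18.80

Squaring Q* = √(2DS/H) gives Q*² = 2DS/H.
From Q* = √(2DS/H): S = Q*²H / (2D) = 324.1² × 6.49 / (2 × 18,130) = 18.8007.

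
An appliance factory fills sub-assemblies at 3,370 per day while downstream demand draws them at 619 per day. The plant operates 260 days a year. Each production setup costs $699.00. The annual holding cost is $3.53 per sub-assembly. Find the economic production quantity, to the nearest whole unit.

Q* ≈ 8,836 sub-assemblies

Annual demand D = 619 × 260 = 160,940.
Production build-up factor (1 − d/p) = 1 − 619/3,370 = 0.8163.
Q* = √(2DS / (H(1 − d/p))) = √(2 × 160,940 × 699 / (3.53 × 0.8163)).
= √(224,994,120 / 2.8816) ≈ 8836.248.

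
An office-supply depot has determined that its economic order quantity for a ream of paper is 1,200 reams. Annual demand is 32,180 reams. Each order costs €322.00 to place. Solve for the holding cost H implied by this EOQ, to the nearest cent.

Squaring Q* = √(2DS/H) gives Q*² = 2DS/H.
From Q* = √(2DS/H): H = 2DS / Q*² = 2 × 32,180 × 322 / 1,200² = 14.3916.

H ≈ €14.39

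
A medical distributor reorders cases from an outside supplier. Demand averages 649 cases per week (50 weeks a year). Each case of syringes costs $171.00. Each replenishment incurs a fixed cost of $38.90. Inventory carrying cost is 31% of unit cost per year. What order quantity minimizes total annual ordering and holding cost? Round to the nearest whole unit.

Annual demand D = 649 × 50 = 32,450.
Holding cost H = 0.31 × $171.00 = $53.0100 per unit per year.
EOQ = √(2DS / H) = √(2 × 32,450 × 38.9 / 53.01).
= √(2,524,610 / 53.01) = √47,625.1651 ≈ 218.232.

Q* ≈ 218 cases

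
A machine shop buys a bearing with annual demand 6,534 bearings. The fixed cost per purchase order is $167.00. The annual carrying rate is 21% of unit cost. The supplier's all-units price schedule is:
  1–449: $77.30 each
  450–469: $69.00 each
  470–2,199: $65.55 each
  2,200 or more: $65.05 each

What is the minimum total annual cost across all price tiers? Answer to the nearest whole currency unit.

Holding cost per unit per year at price C is H = 0.21·C.
Evaluate total cost at each tier's feasible EOQ or, if the EOQ is below the tier, at the tier's minimum quantity.
EOQ at $77.30 = 366.7 (feasible in tier 1): TC = 6,534×$77.30 + (6,534/366.7)×167 + (366.7/2)×0.21×$77.30 = $511,030.19.
EOQ at $69.00 = 388.1 < 450, so use break Q=450: TC = 6,534×$69.00 + (6,534/450.0)×167 + (450.0/2)×0.21×$69.00 = $456,531.09.
EOQ at $65.55 = 398.2 < 470, so use break Q=470: TC = 6,534×$65.55 + (6,534/470.0)×167 + (470.0/2)×0.21×$65.55 = $433,860.25.
EOQ at $65.05 = 399.7 < 2200, so use break Q=2200: TC = 6,534×$65.05 + (6,534/2200.0)×167 + (2200.0/2)×0.21×$65.05 = $440,559.24.
Lowest total cost among the candidates is at Q = 470.0.

TC* ≈ $433,860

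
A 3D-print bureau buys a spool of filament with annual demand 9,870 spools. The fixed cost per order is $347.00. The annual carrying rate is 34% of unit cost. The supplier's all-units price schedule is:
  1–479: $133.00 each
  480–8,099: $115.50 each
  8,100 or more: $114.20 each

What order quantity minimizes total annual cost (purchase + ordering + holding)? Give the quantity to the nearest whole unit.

Q* ≈ 480 spools

Holding cost per unit per year at price C is H = 0.34·C.
Candidates are each tier's EOQ (if it falls in that tier) and each price-break quantity.
EOQ at $133.00 = 389.2 (feasible in tier 1): TC = 9,870×$133.00 + (9,870/389.2)×347 + (389.2/2)×0.34×$133.00 = $1,330,309.63.
EOQ at $115.50 = 417.6 < 480, so use break Q=480: TC = 9,870×$115.50 + (9,870/480.0)×347 + (480.0/2)×0.34×$115.50 = $1,156,544.99.
EOQ at $114.20 = 420.0 < 8100, so use break Q=8100: TC = 9,870×$114.20 + (9,870/8100.0)×347 + (8100.0/2)×0.34×$114.20 = $1,284,830.23.
Lowest total cost is $1,156,544.99 at Q = 480.0.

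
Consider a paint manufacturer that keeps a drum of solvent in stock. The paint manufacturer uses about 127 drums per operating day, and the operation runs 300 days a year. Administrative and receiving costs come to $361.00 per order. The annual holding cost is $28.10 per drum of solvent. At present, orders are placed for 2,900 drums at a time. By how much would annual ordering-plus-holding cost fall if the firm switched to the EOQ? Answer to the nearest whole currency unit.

Extra cost ≈ $17,685 per year

Annual demand D = 127 × 300 = 38,100.
EOQ = √(2DS/H) = √(2 × 38,100 × 361 / 28.1) ≈ 989.41.
Cost at Q* = (D/Q*)S + (Q*/2)H = √(2DSH) ≈ $27,802.53.
Cost at Q = 2,900: (38,100/2,900)×361 + (2,900/2)×28.1 = $4,742.79 + $40,745.00 = $45,487.79.
Excess = $45,487.79 − $27,802.53 = $17,685.27.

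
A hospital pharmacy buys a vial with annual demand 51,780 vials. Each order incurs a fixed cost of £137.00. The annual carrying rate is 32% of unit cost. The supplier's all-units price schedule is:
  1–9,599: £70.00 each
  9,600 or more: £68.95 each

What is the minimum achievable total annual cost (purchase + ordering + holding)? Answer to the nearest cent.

TC* ≈ £3,642,427.08

Holding cost per unit per year at price C is H = 0.32·C.
Candidates are each tier's EOQ (if it falls in that tier) and each price-break quantity.
EOQ at £70.00 = 795.9 (feasible in tier 1): TC = 51,780×£70.00 + (51,780/795.9)×137 + (795.9/2)×0.32×£70.00 = £3,642,427.08.
EOQ at £68.95 = 801.9 < 9600, so use break Q=9600: TC = 51,780×£68.95 + (51,780/9600.0)×137 + (9600.0/2)×0.32×£68.95 = £3,676,877.14.
Lowest total cost among the candidates is at Q = 795.9.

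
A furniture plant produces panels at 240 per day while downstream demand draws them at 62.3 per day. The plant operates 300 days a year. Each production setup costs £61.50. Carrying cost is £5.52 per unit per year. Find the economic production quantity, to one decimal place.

Q* ≈ 750.0 panels

Annual demand D = 62.3 × 300 = 18,690.
Production build-up factor (1 − d/p) = 1 − 62.3/240 = 0.7404.
Q* = √(2DS / (H(1 − d/p))) = √(2 × 18,690 × 61.5 / (5.52 × 0.7404)).
= √(2,298,870 / 4.0871) ≈ 749.980.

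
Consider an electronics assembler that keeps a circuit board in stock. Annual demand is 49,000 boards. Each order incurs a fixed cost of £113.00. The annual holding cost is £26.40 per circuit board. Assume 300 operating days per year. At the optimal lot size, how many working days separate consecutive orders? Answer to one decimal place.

EOQ = √(2DS/H) = √(2 × 49,000 × 113 / 26.4) ≈ 647.66.
Cycle time = Q*/D × 300 = 647.66 / 49,000 × 300 ≈ 3.965 days.

T ≈ 4.0 days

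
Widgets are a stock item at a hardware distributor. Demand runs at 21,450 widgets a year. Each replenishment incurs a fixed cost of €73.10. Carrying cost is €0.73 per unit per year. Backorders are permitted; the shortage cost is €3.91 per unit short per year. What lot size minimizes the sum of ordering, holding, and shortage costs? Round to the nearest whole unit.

Q* ≈ 2,258 widgets

With planned backorders, Q* = √(2DS/H) · √((H+B)/B).
√(2DS/H) = √(2 × 21,450 × 73.1 / 0.73) = 2072.650.
√((H+B)/B) = √((0.73+3.91)/3.91) = 1.0894.
Q* ≈ 2257.857.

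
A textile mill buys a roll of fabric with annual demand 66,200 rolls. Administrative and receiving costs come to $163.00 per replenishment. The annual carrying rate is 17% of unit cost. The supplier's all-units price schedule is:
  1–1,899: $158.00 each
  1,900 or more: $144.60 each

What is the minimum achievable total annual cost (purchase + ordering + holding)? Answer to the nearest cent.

Holding cost per unit per year at price C is H = 0.17·C.
Evaluate total cost at each tier's feasible EOQ or, if the EOQ is below the tier, at the tier's minimum quantity.
EOQ at $158.00 = 896.4 (feasible in tier 1): TC = 66,200×$158.00 + (66,200/896.4)×163 + (896.4/2)×0.17×$158.00 = $10,483,676.36.
EOQ at $144.60 = 937.0 < 1900, so use break Q=1900: TC = 66,200×$144.60 + (66,200/1900.0)×163 + (1900.0/2)×0.17×$144.60 = $9,601,552.16.
Lowest total cost among the candidates is at Q = 1900.0.

TC* ≈ $9,601,552.16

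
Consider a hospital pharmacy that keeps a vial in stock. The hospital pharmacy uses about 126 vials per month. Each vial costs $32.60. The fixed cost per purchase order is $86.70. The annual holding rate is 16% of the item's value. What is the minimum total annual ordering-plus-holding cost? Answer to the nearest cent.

Annual demand D = 126 × 12 = 1,512.
Holding cost H = 0.16 × $32.60 = $5.2160 per unit per year.
EOQ = √(2DS/H) = √(2 × 1,512 × 86.7 / 5.216) ≈ 224.20.
At Q*, ordering cost (D/Q*)S equals holding cost (Q*/2)H, each = √(DSH/2).
Minimum total = √(2DSH) = √(2 × 1,512 × 86.7 × 5.216) ≈ 1169.417.

TC* ≈ $1,169.42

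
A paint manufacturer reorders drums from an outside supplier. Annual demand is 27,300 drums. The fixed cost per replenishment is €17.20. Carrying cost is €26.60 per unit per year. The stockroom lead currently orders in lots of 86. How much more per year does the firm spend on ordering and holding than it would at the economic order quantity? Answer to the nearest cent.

EOQ = √(2DS/H) = √(2 × 27,300 × 17.2 / 26.6) ≈ 187.90.
Cost at Q* = (D/Q*)S + (Q*/2)H = √(2DSH) ≈ €4,998.06.
Cost at Q = 86: (27,300/86)×17.2 + (86/2)×26.6 = €5,460.00 + €1,143.80 = €6,603.80.
Excess = €6,603.80 − €4,998.06 = €1,605.74.

Extra cost ≈ €1,605.74 per year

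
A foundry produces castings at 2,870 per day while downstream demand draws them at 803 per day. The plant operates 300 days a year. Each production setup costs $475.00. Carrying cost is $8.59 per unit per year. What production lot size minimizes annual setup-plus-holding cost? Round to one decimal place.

Q* ≈ 6,082.1 castings

Annual demand D = 803 × 300 = 240,900.
Production build-up factor (1 − d/p) = 1 − 803/2,870 = 0.7202.
Q* = √(2DS / (H(1 − d/p))) = √(2 × 240,900 × 475 / (8.59 × 0.7202)).
= √(228,855,000 / 6.1866) ≈ 6082.111.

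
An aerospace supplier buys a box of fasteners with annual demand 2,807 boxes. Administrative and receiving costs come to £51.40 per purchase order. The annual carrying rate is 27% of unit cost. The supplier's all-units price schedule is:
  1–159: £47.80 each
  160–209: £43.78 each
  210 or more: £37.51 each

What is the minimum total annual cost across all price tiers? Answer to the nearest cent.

Holding cost per unit per year at price C is H = 0.27·C.
Evaluate total cost at each tier's feasible EOQ or, if the EOQ is below the tier, at the tier's minimum quantity.
EOQ at £47.80 = 149.5 (feasible in tier 1): TC = 2,807×£47.80 + (2,807/149.5)×51.4 + (149.5/2)×0.27×£47.80 = £136,104.41.
EOQ at £43.78 = 156.2 < 160, so use break Q=160: TC = 2,807×£43.78 + (2,807/160.0)×51.4 + (160.0/2)×0.27×£43.78 = £124,737.86.
EOQ at £37.51 = 168.8 < 210, so use break Q=210: TC = 2,807×£37.51 + (2,807/210.0)×51.4 + (210.0/2)×0.27×£37.51 = £107,041.03.
Lowest total cost among the candidates is at Q = 210.0.

TC* ≈ £107,041.03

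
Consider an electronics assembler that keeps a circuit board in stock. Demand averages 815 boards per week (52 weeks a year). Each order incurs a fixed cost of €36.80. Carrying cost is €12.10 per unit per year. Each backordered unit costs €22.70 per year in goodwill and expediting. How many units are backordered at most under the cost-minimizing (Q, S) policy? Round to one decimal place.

S* ≈ 218.6 boards

Annual demand D = 815 × 52 = 42,380.
With planned backorders, Q* = √(2DS/H) · √((H+B)/B).
√(2DS/H) = √(2 × 42,380 × 36.8 / 12.1) = 507.723.
√((H+B)/B) = √((12.1+22.7)/22.7) = 1.2382.
Q* ≈ 628.642.
S* = Q* · H/(H+B) = 628.642 × 12.1/34.8 ≈ 218.580.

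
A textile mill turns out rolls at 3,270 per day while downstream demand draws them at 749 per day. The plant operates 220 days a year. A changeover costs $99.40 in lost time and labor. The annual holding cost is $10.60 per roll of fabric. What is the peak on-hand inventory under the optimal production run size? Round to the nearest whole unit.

Annual demand D = 749 × 220 = 164,780.
Production build-up factor (1 − d/p) = 1 − 749/3,270 = 0.7709.
Q* = √(2DS / (H(1 − d/p))) = √(2 × 164,780 × 99.4 / (10.6 × 0.7709)).
= √(32,758,264 / 8.172) ≈ 2002.142.
Maximum inventory = Q*(1 − d/p) = 2002.142 × 0.7709 ≈ 1543.548.

I_max ≈ 1,544 rolls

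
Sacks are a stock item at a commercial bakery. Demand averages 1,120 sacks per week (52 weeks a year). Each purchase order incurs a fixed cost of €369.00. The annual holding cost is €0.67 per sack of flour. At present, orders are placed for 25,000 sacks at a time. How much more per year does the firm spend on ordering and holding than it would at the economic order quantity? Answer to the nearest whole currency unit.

Extra cost ≈ €3,868 per year

Annual demand D = 1,120 × 52 = 58,240.
EOQ = √(2DS/H) = √(2 × 58,240 × 369 / 0.67) ≈ 8009.43.
Cost at Q* = (D/Q*)S + (Q*/2)H = √(2DSH) ≈ €5,366.32.
Cost at Q = 25,000: (58,240/25,000)×369 + (25,000/2)×0.67 = €859.62 + €8,375.00 = €9,234.62.
Excess = €9,234.62 − €5,366.32 = €3,868.31.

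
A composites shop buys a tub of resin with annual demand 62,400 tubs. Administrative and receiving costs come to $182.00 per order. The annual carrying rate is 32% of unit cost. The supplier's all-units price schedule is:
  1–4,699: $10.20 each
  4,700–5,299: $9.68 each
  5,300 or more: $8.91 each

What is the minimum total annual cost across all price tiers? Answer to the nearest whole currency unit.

TC* ≈ $565,682

Holding cost per unit per year at price C is H = 0.32·C.
For each price level, check whether its EOQ is feasible; otherwise the best quantity at that price is the breakpoint.
EOQ at $10.20 = 2638.0 (feasible in tier 1): TC = 62,400×$10.20 + (62,400/2638.0)×182 + (2638.0/2)×0.32×$10.20 = $645,090.30.
EOQ at $9.68 = 2707.9 < 4700, so use break Q=4700: TC = 62,400×$9.68 + (62,400/4700.0)×182 + (4700.0/2)×0.32×$9.68 = $613,727.70.
EOQ at $8.91 = 2822.5 < 5300, so use break Q=5300: TC = 62,400×$8.91 + (62,400/5300.0)×182 + (5300.0/2)×0.32×$8.91 = $565,682.47.
Lowest total cost among the candidates is at Q = 5300.0.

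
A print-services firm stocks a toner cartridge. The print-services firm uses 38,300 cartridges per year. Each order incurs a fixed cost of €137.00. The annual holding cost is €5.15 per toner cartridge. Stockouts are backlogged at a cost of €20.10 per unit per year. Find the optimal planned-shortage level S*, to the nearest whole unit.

S* ≈ 326 cartridges

With planned backorders, Q* = √(2DS/H) · √((H+B)/B).
√(2DS/H) = √(2 × 38,300 × 137 / 5.15) = 1427.483.
√((H+B)/B) = √((5.15+20.1)/20.1) = 1.1208.
Q* ≈ 1599.940.
S* = Q* · H/(H+B) = 1599.940 × 5.15/25.25 ≈ 326.324.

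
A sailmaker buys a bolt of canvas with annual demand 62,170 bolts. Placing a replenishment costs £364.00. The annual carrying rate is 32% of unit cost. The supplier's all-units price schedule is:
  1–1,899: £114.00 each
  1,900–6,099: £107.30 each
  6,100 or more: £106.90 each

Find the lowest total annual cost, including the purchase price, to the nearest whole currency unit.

TC* ≈ £6,715,371

Holding cost per unit per year at price C is H = 0.32·C.
Evaluate total cost at each tier's feasible EOQ or, if the EOQ is below the tier, at the tier's minimum quantity.
EOQ at £114.00 = 1113.9 (feasible in tier 1): TC = 62,170×£114.00 + (62,170/1113.9)×364 + (1113.9/2)×0.32×£114.00 = £7,128,013.44.
EOQ at £107.30 = 1148.1 < 1900, so use break Q=1900: TC = 62,170×£107.30 + (62,170/1900.0)×364 + (1900.0/2)×0.32×£107.30 = £6,715,370.66.
EOQ at £106.90 = 1150.3 < 6100, so use break Q=6100: TC = 62,170×£106.90 + (62,170/6100.0)×364 + (6100.0/2)×0.32×£106.90 = £6,754,017.22.
Lowest total cost among the candidates is at Q = 1900.0.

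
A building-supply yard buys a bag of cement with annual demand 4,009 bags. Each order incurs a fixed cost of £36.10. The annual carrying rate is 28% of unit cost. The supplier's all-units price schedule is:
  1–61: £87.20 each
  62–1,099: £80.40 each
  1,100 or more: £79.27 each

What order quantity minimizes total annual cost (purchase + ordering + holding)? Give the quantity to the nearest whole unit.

Holding cost per unit per year at price C is H = 0.28·C.
Candidates are each tier's EOQ (if it falls in that tier) and each price-break quantity.
Tier 1 (£87.20): EOQ = 108.9 exceeds tier's upper bound 61, so this tier is dominated.
EOQ at £80.40 = 113.4 (feasible in tier 2): TC = 4,009×£80.40 + (4,009/113.4)×36.1 + (113.4/2)×0.28×£80.40 = £324,876.26.
EOQ at £79.27 = 114.2 < 1100, so use break Q=1100: TC = 4,009×£79.27 + (4,009/1100.0)×36.1 + (1100.0/2)×0.28×£79.27 = £330,132.58.
Lowest total cost is £324,876.26 at Q = 113.4.

Q* ≈ 113 bags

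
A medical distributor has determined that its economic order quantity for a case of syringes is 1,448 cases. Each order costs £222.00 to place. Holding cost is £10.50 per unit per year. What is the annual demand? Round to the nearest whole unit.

D ≈ 49,584 cases per year

The basic EOQ model gives Q* = √(2DS/H); rearrange for the unknown.
From Q* = √(2DS/H): D = Q*²H / (2S) = 1,448² × 10.5 / (2 × 222) = 49584.216.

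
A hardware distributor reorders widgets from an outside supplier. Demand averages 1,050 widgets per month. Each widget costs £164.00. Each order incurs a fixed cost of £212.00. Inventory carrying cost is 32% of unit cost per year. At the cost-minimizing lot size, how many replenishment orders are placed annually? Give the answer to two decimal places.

N ≈ 39.49 orders per year

Annual demand D = 1,050 × 12 = 12,600.
Holding cost H = 0.32 × £164.00 = £52.4800 per unit per year.
EOQ = √(2DS/H) = √(2 × 12,600 × 212 / 52.48) ≈ 319.06.
Orders per year = D / Q* = 12,600 / 319.06 ≈ 39.491.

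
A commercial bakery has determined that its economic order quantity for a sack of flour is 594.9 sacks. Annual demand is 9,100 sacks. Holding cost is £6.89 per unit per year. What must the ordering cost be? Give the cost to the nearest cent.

S ≈ £133.98

The basic EOQ model gives Q* = √(2DS/H); rearrange for the unknown.
From Q* = √(2DS/H): S = Q*²H / (2D) = 594.9² × 6.89 / (2 × 9,100) = 133.9787.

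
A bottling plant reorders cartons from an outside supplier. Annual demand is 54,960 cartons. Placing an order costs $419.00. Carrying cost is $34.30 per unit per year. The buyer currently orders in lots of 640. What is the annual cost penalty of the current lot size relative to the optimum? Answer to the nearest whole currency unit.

EOQ = √(2DS/H) = √(2 × 54,960 × 419 / 34.3) ≈ 1158.77.
Cost at Q* = (D/Q*)S + (Q*/2)H = √(2DSH) ≈ $39,745.91.
Cost at Q = 640: (54,960/640)×419 + (640/2)×34.3 = $35,981.62 + $10,976.00 = $46,957.62.
Excess = $46,957.62 − $39,745.91 = $7,211.72.

Extra cost ≈ $7,212 per year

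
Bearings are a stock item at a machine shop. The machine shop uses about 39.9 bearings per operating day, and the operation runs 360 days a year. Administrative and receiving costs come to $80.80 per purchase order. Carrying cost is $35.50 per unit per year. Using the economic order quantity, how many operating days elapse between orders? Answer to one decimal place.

Annual demand D = 39.9 × 360 = 14,364.
Q* = √(2DS/H) = √(2 × 14,364 × 80.8 / 35.5) ≈ 255.71.
Cycle time = Q*/D × 360 = 255.71 / 14,364 × 360 ≈ 6.409 days.

T ≈ 6.4 days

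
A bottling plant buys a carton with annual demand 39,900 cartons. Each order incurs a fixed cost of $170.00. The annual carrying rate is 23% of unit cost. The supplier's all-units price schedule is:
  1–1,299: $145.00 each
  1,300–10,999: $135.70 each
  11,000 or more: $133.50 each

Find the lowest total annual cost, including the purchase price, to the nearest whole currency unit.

TC* ≈ $5,439,935

Holding cost per unit per year at price C is H = 0.23·C.
Evaluate total cost at each tier's feasible EOQ or, if the EOQ is below the tier, at the tier's minimum quantity.
EOQ at $145.00 = 637.8 (feasible in tier 1): TC = 39,900×$145.00 + (39,900/637.8)×170 + (637.8/2)×0.23×$145.00 = $5,806,770.31.
EOQ at $135.70 = 659.3 < 1300, so use break Q=1300: TC = 39,900×$135.70 + (39,900/1300.0)×170 + (1300.0/2)×0.23×$135.70 = $5,439,934.84.
EOQ at $133.50 = 664.7 < 11000, so use break Q=11000: TC = 39,900×$133.50 + (39,900/11000.0)×170 + (11000.0/2)×0.23×$133.50 = $5,496,144.14.
Lowest total cost among the candidates is at Q = 1300.0.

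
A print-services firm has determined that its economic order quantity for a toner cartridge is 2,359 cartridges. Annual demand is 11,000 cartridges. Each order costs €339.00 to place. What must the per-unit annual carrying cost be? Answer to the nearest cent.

Squaring Q* = √(2DS/H) gives Q*² = 2DS/H.
From Q* = √(2DS/H): H = 2DS / Q*² = 2 × 11,000 × 339 / 2,359² = 1.3402.

H ≈ €1.34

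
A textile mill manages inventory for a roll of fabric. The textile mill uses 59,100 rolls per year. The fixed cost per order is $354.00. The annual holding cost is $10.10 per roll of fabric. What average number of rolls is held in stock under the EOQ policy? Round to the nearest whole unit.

Average inventory ≈ 1,018 rolls

EOQ = √(2DS/H) = √(2 × 59,100 × 354 / 10.1) ≈ 2035.40.
Average inventory = Q*/2 ≈ 2035.40 / 2 = 1017.700.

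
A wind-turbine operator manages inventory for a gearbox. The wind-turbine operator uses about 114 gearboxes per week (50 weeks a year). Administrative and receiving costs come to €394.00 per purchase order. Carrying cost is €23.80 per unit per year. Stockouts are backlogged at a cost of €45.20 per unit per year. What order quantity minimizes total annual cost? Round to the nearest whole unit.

Annual demand D = 114 × 50 = 5,700.
With planned backorders, Q* = √(2DS/H) · √((H+B)/B).
√(2DS/H) = √(2 × 5,700 × 394 / 23.8) = 434.422.
√((H+B)/B) = √((23.8+45.2)/45.2) = 1.2355.
Q* ≈ 536.744.

Q* ≈ 537 gearboxes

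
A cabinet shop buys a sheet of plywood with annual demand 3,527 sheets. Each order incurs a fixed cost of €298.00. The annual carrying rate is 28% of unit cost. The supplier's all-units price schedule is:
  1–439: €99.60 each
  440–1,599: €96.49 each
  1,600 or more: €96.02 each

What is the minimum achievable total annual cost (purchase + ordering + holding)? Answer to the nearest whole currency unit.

Holding cost per unit per year at price C is H = 0.28·C.
Evaluate total cost at each tier's feasible EOQ or, if the EOQ is below the tier, at the tier's minimum quantity.
EOQ at €99.60 = 274.5 (feasible in tier 1): TC = 3,527×€99.60 + (3,527/274.5)×298 + (274.5/2)×0.28×€99.60 = €358,945.78.
EOQ at €96.49 = 278.9 < 440, so use break Q=440: TC = 3,527×€96.49 + (3,527/440.0)×298 + (440.0/2)×0.28×€96.49 = €348,652.75.
EOQ at €96.02 = 279.6 < 1600, so use break Q=1600: TC = 3,527×€96.02 + (3,527/1600.0)×298 + (1600.0/2)×0.28×€96.02 = €360,827.92.
Lowest total cost among the candidates is at Q = 440.0.

TC* ≈ €348,653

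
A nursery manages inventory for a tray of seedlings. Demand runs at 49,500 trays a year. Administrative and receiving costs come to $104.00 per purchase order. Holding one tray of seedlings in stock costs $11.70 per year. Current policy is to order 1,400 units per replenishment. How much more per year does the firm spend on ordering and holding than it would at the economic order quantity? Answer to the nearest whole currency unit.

Extra cost ≈ $892 per year

EOQ = √(2DS/H) = √(2 × 49,500 × 104 / 11.7) ≈ 938.08.
Cost at Q* = (D/Q*)S + (Q*/2)H = √(2DSH) ≈ $10,975.57.
Cost at Q = 1,400: (49,500/1,400)×104 + (1,400/2)×11.7 = $3,677.14 + $8,190.00 = $11,867.14.
Excess = $11,867.14 − $10,975.57 = $891.57.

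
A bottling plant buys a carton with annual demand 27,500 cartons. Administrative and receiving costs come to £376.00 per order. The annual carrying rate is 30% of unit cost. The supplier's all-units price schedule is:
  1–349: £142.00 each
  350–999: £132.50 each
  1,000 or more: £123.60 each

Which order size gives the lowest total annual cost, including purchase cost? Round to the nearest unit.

Holding cost per unit per year at price C is H = 0.30·C.
Candidates are each tier's EOQ (if it falls in that tier) and each price-break quantity.
Tier 1 (£142.00): EOQ = 696.7 exceeds tier's upper bound 349, so this tier is dominated.
EOQ at £132.50 = 721.3 (feasible in tier 2): TC = 27,500×£132.50 + (27,500/721.3)×376 + (721.3/2)×0.30×£132.50 = £3,672,421.07.
EOQ at £123.60 = 746.8 < 1000, so use break Q=1000: TC = 27,500×£123.60 + (27,500/1000.0)×376 + (1000.0/2)×0.30×£123.60 = £3,427,880.00.
Lowest total cost is £3,427,880.00 at Q = 1000.0.

Q* ≈ 1,000 cartons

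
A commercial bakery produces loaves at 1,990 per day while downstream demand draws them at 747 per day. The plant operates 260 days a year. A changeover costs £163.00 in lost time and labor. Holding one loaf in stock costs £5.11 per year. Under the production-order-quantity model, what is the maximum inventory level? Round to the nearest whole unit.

Annual demand D = 747 × 260 = 194,220.
Production build-up factor (1 − d/p) = 1 − 747/1,990 = 0.6246.
Q* = √(2DS / (H(1 − d/p))) = √(2 × 194,220 × 163 / (5.11 × 0.6246)).
= √(63,315,720 / 3.1918) ≈ 4453.857.
Maximum inventory = Q*(1 − d/p) = 4453.857 × 0.6246 ≈ 2781.982.

I_max ≈ 2,782 loaves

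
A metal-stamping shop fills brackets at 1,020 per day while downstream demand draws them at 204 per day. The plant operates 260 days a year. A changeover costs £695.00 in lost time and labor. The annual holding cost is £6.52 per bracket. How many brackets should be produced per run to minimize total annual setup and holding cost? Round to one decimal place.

Annual demand D = 204 × 260 = 53,040.
Production build-up factor (1 − d/p) = 1 − 204/1,020 = 0.8000.
Q* = √(2DS / (H(1 − d/p))) = √(2 × 53,040 × 695 / (6.52 × 0.8000)).
= √(73,725,600 / 5.216) ≈ 3759.589.

Q* ≈ 3,759.6 brackets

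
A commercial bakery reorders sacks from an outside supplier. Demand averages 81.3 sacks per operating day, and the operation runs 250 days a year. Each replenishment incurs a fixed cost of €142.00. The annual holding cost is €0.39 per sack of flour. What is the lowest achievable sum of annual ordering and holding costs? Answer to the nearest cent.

TC* ≈ €1,500.40

Annual demand D = 81.3 × 250 = 20,325.
EOQ = √(2DS/H) = √(2 × 20,325 × 142 / 0.39) ≈ 3847.18.
At the optimum the two cost components are equal, so total cost = 2·(Q*/2)H = Q*·H.
Minimum total = √(2DSH) = √(2 × 20,325 × 142 × 0.39) ≈ 1500.399.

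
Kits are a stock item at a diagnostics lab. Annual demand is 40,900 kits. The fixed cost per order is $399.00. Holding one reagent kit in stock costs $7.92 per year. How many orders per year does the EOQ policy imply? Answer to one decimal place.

The optimal lot size = √(2DS/H) = √(2 × 40,900 × 399 / 7.92) ≈ 2030.02.
Orders per year = D / Q* = 40,900 / 2030.02 ≈ 20.148.

N ≈ 20.1 orders per year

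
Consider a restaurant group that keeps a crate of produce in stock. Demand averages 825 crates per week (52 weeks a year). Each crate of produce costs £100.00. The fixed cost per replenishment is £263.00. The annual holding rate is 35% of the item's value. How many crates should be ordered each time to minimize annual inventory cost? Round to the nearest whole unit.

Annual demand D = 825 × 52 = 42,900.
Holding cost H = 0.35 × £100.00 = £35.0000 per unit per year.
EOQ = √(2DS / H) = √(2 × 42,900 × 263 / 35).
= √(22,565,400 / 35) = √644,725.7143 ≈ 802.948.

Q* ≈ 803 crates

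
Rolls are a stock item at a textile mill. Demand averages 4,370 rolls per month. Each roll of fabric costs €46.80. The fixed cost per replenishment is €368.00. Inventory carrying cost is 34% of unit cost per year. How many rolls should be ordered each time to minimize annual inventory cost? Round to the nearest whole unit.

Annual demand D = 4,370 × 12 = 52,440.
Holding cost H = 0.34 × €46.80 = €15.9120 per unit per year.
EOQ = √(2DS / H) = √(2 × 52,440 × 368 / 15.912).
= √(38,595,840 / 15.912) = √2,425,580.6938 ≈ 1557.428.

Q* ≈ 1,557 rolls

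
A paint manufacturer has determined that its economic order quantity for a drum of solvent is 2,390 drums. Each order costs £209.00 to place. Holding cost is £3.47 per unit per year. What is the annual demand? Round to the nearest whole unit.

Invert the EOQ relation Q*² = 2DS/H.
From Q* = √(2DS/H): D = Q*²H / (2S) = 2,390² × 3.47 / (2 × 209) = 47418.629.

D ≈ 47,419 drums per year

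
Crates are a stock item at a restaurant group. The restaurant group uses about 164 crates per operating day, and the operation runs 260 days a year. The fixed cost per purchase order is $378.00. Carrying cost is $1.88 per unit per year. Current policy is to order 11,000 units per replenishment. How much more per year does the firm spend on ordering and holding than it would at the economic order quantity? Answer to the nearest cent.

Annual demand D = 164 × 260 = 42,640.
EOQ = √(2DS/H) = √(2 × 42,640 × 378 / 1.88) ≈ 4140.86.
Cost at Q* = (D/Q*)S + (Q*/2)H = √(2DSH) ≈ $7,784.82.
Cost at Q = 11,000: (42,640/11,000)×378 + (11,000/2)×1.88 = $1,465.27 + $10,340.00 = $11,805.27.
Excess = $11,805.27 − $7,784.82 = $4,020.45.

Extra cost ≈ $4,020.45 per year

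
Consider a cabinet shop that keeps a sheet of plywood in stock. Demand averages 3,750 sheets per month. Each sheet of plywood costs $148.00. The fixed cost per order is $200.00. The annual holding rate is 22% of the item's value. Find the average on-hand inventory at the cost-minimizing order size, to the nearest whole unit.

Annual demand D = 3,750 × 12 = 45,000.
Holding cost H = 0.22 × $148.00 = $32.5600 per unit per year.
EOQ = √(2DS/H) = √(2 × 45,000 × 200 / 32.56) ≈ 743.52.
Average inventory = Q*/2 ≈ 743.52 / 2 = 371.761.

Average inventory ≈ 372 sheets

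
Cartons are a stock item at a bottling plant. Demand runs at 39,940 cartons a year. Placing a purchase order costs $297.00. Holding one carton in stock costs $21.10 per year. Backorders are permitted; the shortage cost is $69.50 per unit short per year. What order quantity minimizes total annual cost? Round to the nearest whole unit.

With planned backorders, Q* = √(2DS/H) · √((H+B)/B).
√(2DS/H) = √(2 × 39,940 × 297 / 21.1) = 1060.367.
√((H+B)/B) = √((21.1+69.5)/69.5) = 1.1418.
Q* ≈ 1210.675.

Q* ≈ 1,211 cartons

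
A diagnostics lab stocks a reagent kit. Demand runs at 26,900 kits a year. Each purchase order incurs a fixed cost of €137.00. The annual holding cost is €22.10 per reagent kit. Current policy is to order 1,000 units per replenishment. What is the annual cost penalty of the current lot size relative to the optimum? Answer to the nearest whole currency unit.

EOQ = √(2DS/H) = √(2 × 26,900 × 137 / 22.1) ≈ 577.50.
Cost at Q* = (D/Q*)S + (Q*/2)H = √(2DSH) ≈ €12,762.85.
Cost at Q = 1,000: (26,900/1,000)×137 + (1,000/2)×22.1 = €3,685.30 + €11,050.00 = €14,735.30.
Excess = €14,735.30 − €12,762.85 = €1,972.45.

Extra cost ≈ €1,972 per year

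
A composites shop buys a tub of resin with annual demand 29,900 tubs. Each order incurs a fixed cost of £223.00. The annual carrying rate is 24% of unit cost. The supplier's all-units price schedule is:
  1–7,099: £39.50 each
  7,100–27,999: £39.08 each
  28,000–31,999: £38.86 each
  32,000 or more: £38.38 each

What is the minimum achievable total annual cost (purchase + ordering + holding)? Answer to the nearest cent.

TC* ≈ £1,192,293.65

Holding cost per unit per year at price C is H = 0.24·C.
Candidates are each tier's EOQ (if it falls in that tier) and each price-break quantity.
EOQ at £39.50 = 1186.0 (feasible in tier 1): TC = 29,900×£39.50 + (29,900/1186.0)×223 + (1186.0/2)×0.24×£39.50 = £1,192,293.65.
EOQ at £39.08 = 1192.4 < 7100, so use break Q=7100: TC = 29,900×£39.08 + (29,900/7100.0)×223 + (7100.0/2)×0.24×£39.08 = £1,202,727.27.
EOQ at £38.86 = 1195.8 < 28000, so use break Q=28000: TC = 29,900×£38.86 + (29,900/28000.0)×223 + (28000.0/2)×0.24×£38.86 = £1,292,721.73.
EOQ at £38.38 = 1203.2 < 32000, so use break Q=32000: TC = 29,900×£38.38 + (29,900/32000.0)×223 + (32000.0/2)×0.24×£38.38 = £1,295,149.57.
Lowest total cost among the candidates is at Q = 1186.0.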